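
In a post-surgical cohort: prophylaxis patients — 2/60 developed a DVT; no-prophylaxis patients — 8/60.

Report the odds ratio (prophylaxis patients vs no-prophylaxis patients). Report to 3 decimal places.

OR = 0.224

odds, prophylaxis patients = 2/58 = 0.03448
odds, no-prophylaxis patients = 8/52 = 0.15385
OR = 0.03448 / 0.15385 = 0.224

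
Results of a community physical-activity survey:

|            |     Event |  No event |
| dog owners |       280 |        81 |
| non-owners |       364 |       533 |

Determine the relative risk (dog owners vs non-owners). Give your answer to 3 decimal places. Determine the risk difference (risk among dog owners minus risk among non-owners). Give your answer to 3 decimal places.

risk, dog owners = 280/361 = 0.7756
risk, non-owners = 364/897 = 0.4058
RR = 0.7756 / 0.4058 = 1.911
risk difference = 0.7756 − 0.4058 = 0.370

RR = 1.911; RD = 0.370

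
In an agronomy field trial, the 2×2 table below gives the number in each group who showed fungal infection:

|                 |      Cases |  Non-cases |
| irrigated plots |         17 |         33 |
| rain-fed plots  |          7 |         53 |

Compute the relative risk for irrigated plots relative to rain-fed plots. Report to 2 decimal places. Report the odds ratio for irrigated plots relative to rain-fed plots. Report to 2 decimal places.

risk, irrigated plots = 17/50 = 0.3400
risk, rain-fed plots = 7/60 = 0.1167
RR = 0.3400 / 0.1167 = 2.91
OR = (17 × 53) / (33 × 7) = 901/231 ≈ 3.90

RR = 2.91; OR = 3.90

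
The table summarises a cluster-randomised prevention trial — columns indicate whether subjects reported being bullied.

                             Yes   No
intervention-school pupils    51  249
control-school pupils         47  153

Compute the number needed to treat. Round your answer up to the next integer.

risk, intervention-school pupils = 51/300 = 0.170000
risk, control-school pupils = 47/200 = 0.235000
absolute risk difference = 0.065000
1 / 0.065000 = 15.385 → round up → 16

NNT ≈ 16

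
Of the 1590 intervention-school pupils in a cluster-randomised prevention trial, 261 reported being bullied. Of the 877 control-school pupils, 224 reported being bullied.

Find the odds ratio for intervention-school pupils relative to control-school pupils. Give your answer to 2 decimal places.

0.57

odds, intervention-school pupils = 261/1329 = 0.1964
odds, control-school pupils = 224/653 = 0.3430
OR = 0.1964 / 0.3430 = 0.57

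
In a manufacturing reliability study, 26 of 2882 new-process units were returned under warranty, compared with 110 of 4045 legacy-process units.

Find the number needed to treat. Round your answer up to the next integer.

risk, new-process units = 26/2882 = 0.009022
risk, legacy-process units = 110/4045 = 0.027194
absolute risk difference = 0.018173
1 / 0.018173 = 55.027 → round up → 56

56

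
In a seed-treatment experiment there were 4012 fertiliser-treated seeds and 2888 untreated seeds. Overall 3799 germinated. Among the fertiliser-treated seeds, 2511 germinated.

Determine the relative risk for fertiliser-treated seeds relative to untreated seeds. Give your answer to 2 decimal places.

fertiliser-treated seeds without the outcome: 4012 − 2511 = 1501
untreated seeds with the outcome: 3799 − 2511 = 1288
untreated seeds without the outcome: 2888 − 1288 = 1600
risk, fertiliser-treated seeds = 2511/4012 = 0.6259
risk, untreated seeds = 1288/2888 = 0.4460
RR = 0.6259 / 0.4460 = 1.40

1.40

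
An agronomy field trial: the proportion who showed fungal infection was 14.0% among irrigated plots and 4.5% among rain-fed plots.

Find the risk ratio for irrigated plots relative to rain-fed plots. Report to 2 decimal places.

RR = 0.14000 / 0.04500 = 3.11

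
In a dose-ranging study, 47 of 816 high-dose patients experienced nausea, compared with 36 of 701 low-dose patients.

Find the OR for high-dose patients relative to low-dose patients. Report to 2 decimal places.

OR = 1.13

odds, high-dose patients = 47/769 = 0.0611
odds, low-dose patients = 36/665 = 0.0541
OR = 0.0611 / 0.0541 = 1.13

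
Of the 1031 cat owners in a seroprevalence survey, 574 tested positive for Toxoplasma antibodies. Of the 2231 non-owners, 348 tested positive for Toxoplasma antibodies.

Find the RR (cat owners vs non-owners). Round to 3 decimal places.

risk, cat owners = 574/1031 = 0.5567
risk, non-owners = 348/2231 = 0.1560
RR = 0.5567 / 0.1560 = 3.569

RR: 3.569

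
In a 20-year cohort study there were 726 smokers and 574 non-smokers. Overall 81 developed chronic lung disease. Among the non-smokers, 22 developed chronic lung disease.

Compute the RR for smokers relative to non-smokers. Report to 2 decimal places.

RR ≈ 2.12

smokers with the outcome: 81 − 22 = 59
smokers without the outcome: 726 − 59 = 667
non-smokers without the outcome: 574 − 22 = 552
risk, smokers = 59/726 = 0.08127
risk, non-smokers = 22/574 = 0.03833
RR = 0.08127 / 0.03833 = 2.12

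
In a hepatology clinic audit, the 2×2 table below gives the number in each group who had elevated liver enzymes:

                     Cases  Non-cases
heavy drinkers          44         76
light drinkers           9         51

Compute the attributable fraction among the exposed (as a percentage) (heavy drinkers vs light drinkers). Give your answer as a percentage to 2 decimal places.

AR% = 59.09%

risk, heavy drinkers = 44/120 = 0.3667
risk, light drinkers = 9/60 = 0.1500
AR% = (0.3667 − 0.1500) / 0.3667 = 0.5909 → 59.09%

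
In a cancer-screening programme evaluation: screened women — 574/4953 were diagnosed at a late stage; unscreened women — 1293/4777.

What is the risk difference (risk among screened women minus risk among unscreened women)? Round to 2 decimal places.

risk, screened women = 574/4953 = 0.1159
risk, unscreened women = 1293/4777 = 0.2707
risk difference = 0.1159 − 0.2707 = -0.15

-0.15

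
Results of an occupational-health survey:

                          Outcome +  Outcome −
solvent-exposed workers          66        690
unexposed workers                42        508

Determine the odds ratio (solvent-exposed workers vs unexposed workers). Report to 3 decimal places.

OR = (66 × 508) / (690 × 42) = 33528/28980 ≈ 1.157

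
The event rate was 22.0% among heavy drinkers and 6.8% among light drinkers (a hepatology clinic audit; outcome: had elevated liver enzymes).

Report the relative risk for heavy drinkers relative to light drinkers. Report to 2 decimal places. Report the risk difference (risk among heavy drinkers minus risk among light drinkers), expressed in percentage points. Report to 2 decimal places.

RR = 0.2200 / 0.0680 = 3.24
risk difference = 0.2200 − 0.0680 = 0.1520 → 15.20 percentage points

RR = 3.24; RD = 15.20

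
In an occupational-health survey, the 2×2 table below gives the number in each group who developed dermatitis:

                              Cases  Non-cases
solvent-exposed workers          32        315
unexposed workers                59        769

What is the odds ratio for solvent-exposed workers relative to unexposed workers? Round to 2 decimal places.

odds, solvent-exposed workers = 32/315 = 0.1016
odds, unexposed workers = 59/769 = 0.0767
OR = 0.1016 / 0.0767 = 1.32

1.32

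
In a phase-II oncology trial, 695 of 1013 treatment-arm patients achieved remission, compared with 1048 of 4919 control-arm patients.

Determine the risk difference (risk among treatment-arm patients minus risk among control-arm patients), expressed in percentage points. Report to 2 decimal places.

47.30

risk, treatment-arm patients = 695/1013 = 0.6861
risk, control-arm patients = 1048/4919 = 0.2131
risk difference = 0.6861 − 0.2131 = 0.4730 → 47.30 percentage points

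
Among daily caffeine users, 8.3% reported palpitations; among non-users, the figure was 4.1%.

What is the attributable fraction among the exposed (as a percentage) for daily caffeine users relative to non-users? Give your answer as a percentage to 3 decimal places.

AR% = (0.08300 − 0.04100) / 0.08300 = 0.5060 → 50.602%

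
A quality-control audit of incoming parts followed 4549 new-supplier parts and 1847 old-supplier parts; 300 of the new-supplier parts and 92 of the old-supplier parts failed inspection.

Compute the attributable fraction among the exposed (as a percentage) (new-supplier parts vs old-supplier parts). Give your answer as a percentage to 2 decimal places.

risk, new-supplier parts = 300/4549 = 0.06595
risk, old-supplier parts = 92/1847 = 0.04981
AR% = (0.06595 − 0.04981) / 0.06595 = 0.2447 → 24.47%

AR% = 24.47%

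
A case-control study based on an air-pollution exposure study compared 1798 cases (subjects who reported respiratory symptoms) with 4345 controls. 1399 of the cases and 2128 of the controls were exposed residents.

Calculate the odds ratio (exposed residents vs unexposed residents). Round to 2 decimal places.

OR = (1399 × 2217) / (2128 × 399) = 3101583/849072 ≈ 3.65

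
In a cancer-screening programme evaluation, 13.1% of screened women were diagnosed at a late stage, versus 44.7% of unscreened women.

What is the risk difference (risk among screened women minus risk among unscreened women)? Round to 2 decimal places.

risk difference = 0.1310 − 0.4470 = -0.32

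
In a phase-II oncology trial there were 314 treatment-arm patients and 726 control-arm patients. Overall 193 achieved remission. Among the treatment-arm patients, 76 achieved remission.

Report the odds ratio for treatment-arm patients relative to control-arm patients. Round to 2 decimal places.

treatment-arm patients without the outcome: 314 − 76 = 238
control-arm patients with the outcome: 193 − 76 = 117
control-arm patients without the outcome: 726 − 117 = 609
odds, treatment-arm patients = 76/238 = 0.3193
odds, control-arm patients = 117/609 = 0.1921
OR = 0.3193 / 0.1921 = 1.66

1.66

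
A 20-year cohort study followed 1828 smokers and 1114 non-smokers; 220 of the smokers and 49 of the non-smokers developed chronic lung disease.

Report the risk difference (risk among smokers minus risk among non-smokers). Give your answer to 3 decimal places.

0.076

risk, smokers = 220/1828 = 0.12035
risk, non-smokers = 49/1114 = 0.04399
risk difference = 0.12035 − 0.04399 = 0.076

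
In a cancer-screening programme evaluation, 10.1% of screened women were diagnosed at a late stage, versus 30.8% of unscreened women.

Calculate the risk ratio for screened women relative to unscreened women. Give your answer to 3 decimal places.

RR = 0.1010 / 0.3080 = 0.328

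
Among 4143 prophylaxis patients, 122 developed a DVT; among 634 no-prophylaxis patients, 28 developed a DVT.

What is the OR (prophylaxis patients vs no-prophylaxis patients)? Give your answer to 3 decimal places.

OR = (122 × 606) / (4021 × 28) = 73932/112588 ≈ 0.657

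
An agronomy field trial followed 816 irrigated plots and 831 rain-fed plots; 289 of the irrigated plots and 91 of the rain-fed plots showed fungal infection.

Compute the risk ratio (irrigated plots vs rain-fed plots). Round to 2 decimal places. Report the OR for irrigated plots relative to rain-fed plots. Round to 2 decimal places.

RR = 3.23; OR = 4.46

risk, irrigated plots = 289/816 = 0.3542
risk, rain-fed plots = 91/831 = 0.1095
RR = 0.3542 / 0.1095 = 3.23
odds, irrigated plots = 289/527 = 0.5484
odds, rain-fed plots = 91/740 = 0.1230
OR = 0.5484 / 0.1230 = 4.46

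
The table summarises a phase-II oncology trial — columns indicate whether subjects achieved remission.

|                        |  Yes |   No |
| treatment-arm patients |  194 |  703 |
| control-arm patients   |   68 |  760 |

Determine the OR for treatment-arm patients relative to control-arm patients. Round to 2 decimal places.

odds, treatment-arm patients = 194/703 = 0.2760
odds, control-arm patients = 68/760 = 0.0895
OR = 0.2760 / 0.0895 = 3.08

3.08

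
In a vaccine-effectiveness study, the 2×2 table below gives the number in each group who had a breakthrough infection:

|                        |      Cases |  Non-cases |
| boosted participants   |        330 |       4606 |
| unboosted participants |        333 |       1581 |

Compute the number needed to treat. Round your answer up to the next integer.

risk, boosted participants = 330/4936 = 0.066856
risk, unboosted participants = 333/1914 = 0.173981
absolute risk difference = 0.107125
1 / 0.107125 = 9.335 → round up → 10

10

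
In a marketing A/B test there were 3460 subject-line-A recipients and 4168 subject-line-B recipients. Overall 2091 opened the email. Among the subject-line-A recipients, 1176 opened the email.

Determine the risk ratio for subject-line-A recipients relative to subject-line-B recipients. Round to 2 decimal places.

RR: 1.55

subject-line-A recipients without the outcome: 3460 − 1176 = 2284
subject-line-B recipients with the outcome: 2091 − 1176 = 915
subject-line-B recipients without the outcome: 4168 − 915 = 3253
risk, subject-line-A recipients = 1176/3460 = 0.3399
risk, subject-line-B recipients = 915/4168 = 0.2195
RR = 0.3399 / 0.2195 = 1.55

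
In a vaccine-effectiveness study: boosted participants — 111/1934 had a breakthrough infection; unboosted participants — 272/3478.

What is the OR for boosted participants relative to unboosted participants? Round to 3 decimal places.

odds, boosted participants = 111/1823 = 0.0609
odds, unboosted participants = 272/3206 = 0.0848
OR = 0.0609 / 0.0848 = 0.718

OR = 0.718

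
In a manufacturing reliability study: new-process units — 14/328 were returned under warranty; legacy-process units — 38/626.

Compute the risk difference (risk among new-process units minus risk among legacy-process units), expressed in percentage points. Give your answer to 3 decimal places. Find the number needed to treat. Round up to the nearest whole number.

risk, new-process units = 14/328 = 0.04268
risk, legacy-process units = 38/626 = 0.06070
risk difference = 0.04268 − 0.06070 = -0.01802 → -1.802 percentage points
absolute risk difference = 0.018020
1 / 0.018020 = 55.494 → round up → 56

RD = -1.802; NNT = 56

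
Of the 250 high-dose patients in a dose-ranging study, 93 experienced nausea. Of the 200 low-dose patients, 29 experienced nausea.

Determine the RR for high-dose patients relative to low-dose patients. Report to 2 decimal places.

risk, high-dose patients = 93/250 = 0.3720
risk, low-dose patients = 29/200 = 0.1450
RR = 0.3720 / 0.1450 = 2.57

RR ≈ 2.57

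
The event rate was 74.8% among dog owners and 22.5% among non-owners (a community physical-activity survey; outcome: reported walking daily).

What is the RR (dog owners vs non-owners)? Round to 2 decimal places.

RR = 0.7480 / 0.2250 = 3.32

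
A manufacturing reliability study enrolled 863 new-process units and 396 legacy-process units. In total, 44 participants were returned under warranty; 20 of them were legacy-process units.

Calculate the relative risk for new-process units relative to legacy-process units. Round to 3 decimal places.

0.551

new-process units with the outcome: 44 − 20 = 24
new-process units without the outcome: 863 − 24 = 839
legacy-process units without the outcome: 396 − 20 = 376
risk, new-process units = 24/863 = 0.02781
risk, legacy-process units = 20/396 = 0.05051
RR = 0.02781 / 0.05051 = 0.551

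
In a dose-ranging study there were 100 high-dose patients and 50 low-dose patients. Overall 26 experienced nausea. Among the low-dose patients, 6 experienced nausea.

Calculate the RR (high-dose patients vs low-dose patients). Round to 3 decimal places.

1.667

high-dose patients with the outcome: 26 − 6 = 20
high-dose patients without the outcome: 100 − 20 = 80
low-dose patients without the outcome: 50 − 6 = 44
risk, high-dose patients = 20/100 = 0.2000
risk, low-dose patients = 6/50 = 0.1200
RR = 0.2000 / 0.1200 = 1.667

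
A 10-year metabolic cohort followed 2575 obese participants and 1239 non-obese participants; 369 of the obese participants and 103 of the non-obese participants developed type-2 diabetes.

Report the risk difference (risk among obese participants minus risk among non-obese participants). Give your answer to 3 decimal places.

0.060

risk, obese participants = 369/2575 = 0.1433
risk, non-obese participants = 103/1239 = 0.0831
risk difference = 0.1433 − 0.0831 = 0.060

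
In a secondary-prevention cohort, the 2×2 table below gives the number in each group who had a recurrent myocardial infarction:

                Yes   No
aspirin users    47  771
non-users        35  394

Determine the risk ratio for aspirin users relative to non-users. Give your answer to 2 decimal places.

0.70

risk, aspirin users = 47/818 = 0.0575
risk, non-users = 35/429 = 0.0816
RR = 0.0575 / 0.0816 = 0.70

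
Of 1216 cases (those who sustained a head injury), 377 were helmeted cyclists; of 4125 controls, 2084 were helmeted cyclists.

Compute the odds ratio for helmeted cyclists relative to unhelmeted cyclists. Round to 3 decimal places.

OR ≈ 0.440

odds, helmeted cyclists = 377/2084 = 0.1809
odds, unhelmeted cyclists = 839/2041 = 0.4111
OR = 0.1809 / 0.4111 = 0.440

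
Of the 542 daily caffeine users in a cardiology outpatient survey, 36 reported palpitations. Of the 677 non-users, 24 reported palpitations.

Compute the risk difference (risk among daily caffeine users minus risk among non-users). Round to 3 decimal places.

0.031

risk, daily caffeine users = 36/542 = 0.06642
risk, non-users = 24/677 = 0.03545
risk difference = 0.06642 − 0.03545 = 0.031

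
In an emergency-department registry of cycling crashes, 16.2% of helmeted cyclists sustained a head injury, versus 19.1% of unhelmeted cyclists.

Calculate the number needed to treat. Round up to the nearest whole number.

absolute risk difference = 0.029000
1 / 0.029000 = 34.483 → round up → 35

NNT = 35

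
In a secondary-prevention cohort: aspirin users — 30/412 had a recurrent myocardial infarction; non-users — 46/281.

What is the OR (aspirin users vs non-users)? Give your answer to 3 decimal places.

OR = (30 × 235) / (382 × 46) = 7050/17572 ≈ 0.401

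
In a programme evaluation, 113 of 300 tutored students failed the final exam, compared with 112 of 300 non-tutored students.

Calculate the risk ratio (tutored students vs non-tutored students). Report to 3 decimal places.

1.009

risk, tutored students = 113/300 = 0.3767
risk, non-tutored students = 112/300 = 0.3733
RR = 0.3767 / 0.3733 = 1.009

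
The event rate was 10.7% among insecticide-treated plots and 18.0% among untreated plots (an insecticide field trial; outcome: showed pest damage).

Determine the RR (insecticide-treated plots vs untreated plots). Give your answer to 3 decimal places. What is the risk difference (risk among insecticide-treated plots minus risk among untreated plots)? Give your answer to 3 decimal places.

RR = 0.1070 / 0.1800 = 0.594
risk difference = 0.1070 − 0.1800 = -0.073

RR = 0.594; RD = -0.073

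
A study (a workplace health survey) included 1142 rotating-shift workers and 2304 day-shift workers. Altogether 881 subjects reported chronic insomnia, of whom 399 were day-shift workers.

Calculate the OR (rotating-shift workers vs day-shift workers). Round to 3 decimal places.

OR = 3.487

rotating-shift workers with the outcome: 881 − 399 = 482
rotating-shift workers without the outcome: 1142 − 482 = 660
day-shift workers without the outcome: 2304 − 399 = 1905
OR = (482 × 1905) / (660 × 399) = 918210/263340 ≈ 3.487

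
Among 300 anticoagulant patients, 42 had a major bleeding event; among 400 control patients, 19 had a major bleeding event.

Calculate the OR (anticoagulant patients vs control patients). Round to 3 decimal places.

3.264

odds, anticoagulant patients = 42/258 = 0.16279
odds, control patients = 19/381 = 0.04987
OR = 0.16279 / 0.04987 = 3.264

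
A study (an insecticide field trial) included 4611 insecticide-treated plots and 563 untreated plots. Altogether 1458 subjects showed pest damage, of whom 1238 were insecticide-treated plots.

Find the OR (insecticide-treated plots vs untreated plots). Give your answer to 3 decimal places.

OR: 0.572

insecticide-treated plots without the outcome: 4611 − 1238 = 3373
untreated plots with the outcome: 1458 − 1238 = 220
untreated plots without the outcome: 563 − 220 = 343
OR = (1238 × 343) / (3373 × 220) = 424634/742060 ≈ 0.572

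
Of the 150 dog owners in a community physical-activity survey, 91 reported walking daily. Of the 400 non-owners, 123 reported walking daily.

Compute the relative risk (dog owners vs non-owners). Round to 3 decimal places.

1.973

risk, dog owners = 91/150 = 0.6067
risk, non-owners = 123/400 = 0.3075
RR = 0.6067 / 0.3075 = 1.973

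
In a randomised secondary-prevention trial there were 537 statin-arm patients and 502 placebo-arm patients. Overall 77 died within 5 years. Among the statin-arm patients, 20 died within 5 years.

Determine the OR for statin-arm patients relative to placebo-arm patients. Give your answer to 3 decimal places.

statin-arm patients without the outcome: 537 − 20 = 517
placebo-arm patients with the outcome: 77 − 20 = 57
placebo-arm patients without the outcome: 502 − 57 = 445
OR = (20 × 445) / (517 × 57) = 8900/29469 ≈ 0.302

OR = 0.302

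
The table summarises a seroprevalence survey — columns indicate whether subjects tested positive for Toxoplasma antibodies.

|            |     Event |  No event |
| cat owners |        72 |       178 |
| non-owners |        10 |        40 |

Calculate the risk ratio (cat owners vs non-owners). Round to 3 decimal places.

risk, cat owners = 72/250 = 0.2880
risk, non-owners = 10/50 = 0.2000
RR = 0.2880 / 0.2000 = 1.440

1.440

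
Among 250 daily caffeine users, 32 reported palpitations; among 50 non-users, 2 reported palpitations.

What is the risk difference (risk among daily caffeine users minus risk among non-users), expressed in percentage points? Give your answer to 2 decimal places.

risk, daily caffeine users = 32/250 = 0.12800
risk, non-users = 2/50 = 0.04000
risk difference = 0.12800 − 0.04000 = 0.08800 → 8.80 percentage points

8.80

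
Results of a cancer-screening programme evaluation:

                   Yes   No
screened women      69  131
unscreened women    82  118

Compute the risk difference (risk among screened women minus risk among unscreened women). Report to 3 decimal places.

-0.065

risk, screened women = 69/200 = 0.3450
risk, unscreened women = 82/200 = 0.4100
risk difference = 0.3450 − 0.4100 = -0.065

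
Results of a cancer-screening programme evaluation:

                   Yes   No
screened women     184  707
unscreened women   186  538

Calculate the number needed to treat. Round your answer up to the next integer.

risk, screened women = 184/891 = 0.206510
risk, unscreened women = 186/724 = 0.256906
absolute risk difference = 0.050397
1 / 0.050397 = 19.842 → round up → 20

20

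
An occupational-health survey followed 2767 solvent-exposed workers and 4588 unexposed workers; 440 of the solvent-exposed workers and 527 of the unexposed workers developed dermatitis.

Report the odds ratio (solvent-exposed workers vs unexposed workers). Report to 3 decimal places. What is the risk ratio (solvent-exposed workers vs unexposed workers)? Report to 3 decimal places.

OR = 1.457; RR = 1.384

OR = (440 × 4061) / (2327 × 527) = 1786840/1226329 ≈ 1.457
risk, solvent-exposed workers = 440/2767 = 0.1590
risk, unexposed workers = 527/4588 = 0.1149
RR = 0.1590 / 0.1149 = 1.384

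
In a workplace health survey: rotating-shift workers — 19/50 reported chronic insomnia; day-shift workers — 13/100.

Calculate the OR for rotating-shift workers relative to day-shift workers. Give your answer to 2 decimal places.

OR = (19 × 87) / (31 × 13) = 1653/403 ≈ 4.10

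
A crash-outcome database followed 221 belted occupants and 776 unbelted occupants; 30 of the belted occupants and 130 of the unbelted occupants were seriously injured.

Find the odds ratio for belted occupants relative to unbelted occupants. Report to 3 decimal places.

OR: 0.781

odds, belted occupants = 30/191 = 0.1571
odds, unbelted occupants = 130/646 = 0.2012
OR = 0.1571 / 0.2012 = 0.781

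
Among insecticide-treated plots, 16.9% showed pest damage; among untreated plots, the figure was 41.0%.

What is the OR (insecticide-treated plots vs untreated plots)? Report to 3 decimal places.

0.293

odds, insecticide-treated plots = 0.1690/0.8310 = 0.2034
odds, untreated plots = 0.4100/0.5900 = 0.6949
OR = 0.2034 / 0.6949 = 0.293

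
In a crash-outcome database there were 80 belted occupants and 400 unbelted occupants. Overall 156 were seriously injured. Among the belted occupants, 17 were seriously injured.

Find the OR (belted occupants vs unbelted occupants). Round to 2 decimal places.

0.51

belted occupants without the outcome: 80 − 17 = 63
unbelted occupants with the outcome: 156 − 17 = 139
unbelted occupants without the outcome: 400 − 139 = 261
odds, belted occupants = 17/63 = 0.2698
odds, unbelted occupants = 139/261 = 0.5326
OR = 0.2698 / 0.5326 = 0.51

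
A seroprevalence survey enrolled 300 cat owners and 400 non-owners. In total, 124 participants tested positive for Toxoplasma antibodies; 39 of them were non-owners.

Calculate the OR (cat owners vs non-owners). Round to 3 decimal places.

cat owners with the outcome: 124 − 39 = 85
cat owners without the outcome: 300 − 85 = 215
non-owners without the outcome: 400 − 39 = 361
odds, cat owners = 85/215 = 0.3953
odds, non-owners = 39/361 = 0.1080
OR = 0.3953 / 0.1080 = 3.660

3.660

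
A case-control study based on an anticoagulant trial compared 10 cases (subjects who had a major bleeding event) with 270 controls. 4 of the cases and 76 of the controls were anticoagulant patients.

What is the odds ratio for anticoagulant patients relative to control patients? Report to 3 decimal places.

OR = 1.702

odds, anticoagulant patients = 4/76 = 0.05263
odds, control patients = 6/194 = 0.03093
OR = 0.05263 / 0.03093 = 1.702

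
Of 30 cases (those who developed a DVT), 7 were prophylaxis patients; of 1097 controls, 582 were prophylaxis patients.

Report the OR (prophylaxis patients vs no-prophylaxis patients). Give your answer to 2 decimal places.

0.27

odds, prophylaxis patients = 7/582 = 0.01203
odds, no-prophylaxis patients = 23/515 = 0.04466
OR = 0.01203 / 0.04466 = 0.27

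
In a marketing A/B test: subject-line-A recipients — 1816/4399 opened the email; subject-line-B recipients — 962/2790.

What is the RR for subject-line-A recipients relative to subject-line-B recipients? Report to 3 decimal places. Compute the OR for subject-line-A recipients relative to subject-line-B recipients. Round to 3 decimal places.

risk, subject-line-A recipients = 1816/4399 = 0.4128
risk, subject-line-B recipients = 962/2790 = 0.3448
RR = 0.4128 / 0.3448 = 1.197
odds, subject-line-A recipients = 1816/2583 = 0.7031
odds, subject-line-B recipients = 962/1828 = 0.5263
OR = 0.7031 / 0.5263 = 1.336

RR = 1.197; OR = 1.336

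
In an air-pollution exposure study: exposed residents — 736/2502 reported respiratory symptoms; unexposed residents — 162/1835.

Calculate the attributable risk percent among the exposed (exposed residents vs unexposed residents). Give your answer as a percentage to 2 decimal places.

risk, exposed residents = 736/2502 = 0.2942
risk, unexposed residents = 162/1835 = 0.0883
AR% = (0.2942 − 0.0883) / 0.2942 = 0.6999 → 69.99%

69.99%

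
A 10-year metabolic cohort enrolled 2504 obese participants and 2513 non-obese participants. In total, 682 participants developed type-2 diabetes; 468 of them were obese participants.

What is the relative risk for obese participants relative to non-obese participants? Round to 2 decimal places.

2.19

obese participants without the outcome: 2504 − 468 = 2036
non-obese participants with the outcome: 682 − 468 = 214
non-obese participants without the outcome: 2513 − 214 = 2299
risk, obese participants = 468/2504 = 0.1869
risk, non-obese participants = 214/2513 = 0.0852
RR = 0.1869 / 0.0852 = 2.19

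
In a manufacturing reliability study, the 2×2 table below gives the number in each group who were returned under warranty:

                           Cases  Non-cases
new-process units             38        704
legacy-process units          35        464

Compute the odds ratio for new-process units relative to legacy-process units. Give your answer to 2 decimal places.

odds, new-process units = 38/704 = 0.0540
odds, legacy-process units = 35/464 = 0.0754
OR = 0.0540 / 0.0754 = 0.72

0.72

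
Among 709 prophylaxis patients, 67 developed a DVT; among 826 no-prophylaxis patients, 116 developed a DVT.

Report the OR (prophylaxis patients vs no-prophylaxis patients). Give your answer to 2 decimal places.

OR ≈ 0.64

odds, prophylaxis patients = 67/642 = 0.1044
odds, no-prophylaxis patients = 116/710 = 0.1634
OR = 0.1044 / 0.1634 = 0.64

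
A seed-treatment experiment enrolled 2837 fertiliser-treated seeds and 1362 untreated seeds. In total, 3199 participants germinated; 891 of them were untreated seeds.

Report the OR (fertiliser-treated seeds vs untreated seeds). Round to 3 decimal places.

fertiliser-treated seeds with the outcome: 3199 − 891 = 2308
fertiliser-treated seeds without the outcome: 2837 − 2308 = 529
untreated seeds without the outcome: 1362 − 891 = 471
odds, fertiliser-treated seeds = 2308/529 = 4.3629
odds, untreated seeds = 891/471 = 1.8917
OR = 4.3629 / 1.8917 = 2.306

2.306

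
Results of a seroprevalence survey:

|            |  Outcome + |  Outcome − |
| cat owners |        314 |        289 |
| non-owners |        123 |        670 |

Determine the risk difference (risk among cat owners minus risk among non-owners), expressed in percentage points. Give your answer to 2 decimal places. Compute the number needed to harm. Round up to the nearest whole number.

risk, cat owners = 314/603 = 0.5207
risk, non-owners = 123/793 = 0.1551
risk difference = 0.5207 − 0.1551 = 0.3656 → 36.56 percentage points
absolute risk difference = 0.365622
1 / 0.365622 = 2.735 → round up → 3

RD = 36.56; NNH = 3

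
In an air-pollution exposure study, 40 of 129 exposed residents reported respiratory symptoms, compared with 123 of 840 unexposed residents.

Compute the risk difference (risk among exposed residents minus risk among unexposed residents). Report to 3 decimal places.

risk, exposed residents = 40/129 = 0.3101
risk, unexposed residents = 123/840 = 0.1464
risk difference = 0.3101 − 0.1464 = 0.164

RD ≈ 0.164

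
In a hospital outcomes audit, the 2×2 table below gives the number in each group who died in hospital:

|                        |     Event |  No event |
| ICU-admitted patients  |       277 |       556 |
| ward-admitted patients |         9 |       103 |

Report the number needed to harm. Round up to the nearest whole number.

NNH = 4

risk, ICU-admitted patients = 277/833 = 0.332533
risk, ward-admitted patients = 9/112 = 0.080357
absolute risk difference = 0.252176
1 / 0.252176 = 3.965 → round up → 4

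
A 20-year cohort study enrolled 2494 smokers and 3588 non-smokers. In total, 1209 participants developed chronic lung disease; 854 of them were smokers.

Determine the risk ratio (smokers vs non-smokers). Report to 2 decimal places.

3.46

smokers without the outcome: 2494 − 854 = 1640
non-smokers with the outcome: 1209 − 854 = 355
non-smokers without the outcome: 3588 − 355 = 3233
risk, smokers = 854/2494 = 0.3424
risk, non-smokers = 355/3588 = 0.0989
RR = 0.3424 / 0.0989 = 3.46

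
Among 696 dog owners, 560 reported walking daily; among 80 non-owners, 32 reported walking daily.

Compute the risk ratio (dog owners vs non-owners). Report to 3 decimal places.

risk, dog owners = 560/696 = 0.8046
risk, non-owners = 32/80 = 0.4000
RR = 0.8046 / 0.4000 = 2.011

2.011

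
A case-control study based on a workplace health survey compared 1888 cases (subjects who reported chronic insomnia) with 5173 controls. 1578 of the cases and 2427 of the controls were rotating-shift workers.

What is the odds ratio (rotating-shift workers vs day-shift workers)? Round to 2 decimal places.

OR = (1578 × 2746) / (2427 × 310) = 4333188/752370 ≈ 5.76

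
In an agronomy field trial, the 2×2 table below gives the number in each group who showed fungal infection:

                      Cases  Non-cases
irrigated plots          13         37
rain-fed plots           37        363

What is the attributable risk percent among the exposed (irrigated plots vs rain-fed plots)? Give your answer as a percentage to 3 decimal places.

risk, irrigated plots = 13/50 = 0.2600
risk, rain-fed plots = 37/400 = 0.0925
AR% = (0.2600 − 0.0925) / 0.2600 = 0.6442 → 64.423%

AR% ≈ 64.423%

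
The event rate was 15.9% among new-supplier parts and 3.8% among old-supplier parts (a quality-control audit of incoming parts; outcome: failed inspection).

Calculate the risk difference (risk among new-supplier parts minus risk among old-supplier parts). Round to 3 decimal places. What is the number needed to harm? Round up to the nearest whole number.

risk difference = 0.15900 − 0.03800 = 0.121
absolute risk difference = 0.121000
1 / 0.121000 = 8.264 → round up → 9

RD = 0.121; NNH = 9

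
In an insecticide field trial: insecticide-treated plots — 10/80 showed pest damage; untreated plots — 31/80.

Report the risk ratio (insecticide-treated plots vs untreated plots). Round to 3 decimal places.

RR = 0.323

risk, insecticide-treated plots = 10/80 = 0.1250
risk, untreated plots = 31/80 = 0.3875
RR = 0.1250 / 0.3875 = 0.323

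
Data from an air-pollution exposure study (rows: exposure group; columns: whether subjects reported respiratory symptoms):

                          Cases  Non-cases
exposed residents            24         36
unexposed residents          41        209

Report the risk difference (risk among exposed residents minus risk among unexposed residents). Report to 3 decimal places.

risk, exposed residents = 24/60 = 0.4000
risk, unexposed residents = 41/250 = 0.1640
risk difference = 0.4000 − 0.1640 = 0.236

RD = 0.236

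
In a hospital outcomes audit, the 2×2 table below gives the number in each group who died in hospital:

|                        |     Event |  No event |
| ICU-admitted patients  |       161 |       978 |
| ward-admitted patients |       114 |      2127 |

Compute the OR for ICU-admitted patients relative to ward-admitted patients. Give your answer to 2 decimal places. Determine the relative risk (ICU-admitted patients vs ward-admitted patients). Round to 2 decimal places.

OR = 3.07; RR = 2.78

odds, ICU-admitted patients = 161/978 = 0.1646
odds, ward-admitted patients = 114/2127 = 0.0536
OR = 0.1646 / 0.0536 = 3.07
risk, ICU-admitted patients = 161/1139 = 0.1414
risk, ward-admitted patients = 114/2241 = 0.0509
RR = 0.1414 / 0.0509 = 2.78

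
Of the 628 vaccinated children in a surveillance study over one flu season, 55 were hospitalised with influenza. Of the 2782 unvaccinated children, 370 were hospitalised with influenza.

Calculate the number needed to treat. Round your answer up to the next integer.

23

risk, vaccinated children = 55/628 = 0.087580
risk, unvaccinated children = 370/2782 = 0.132998
absolute risk difference = 0.045418
1 / 0.045418 = 22.018 → round up → 23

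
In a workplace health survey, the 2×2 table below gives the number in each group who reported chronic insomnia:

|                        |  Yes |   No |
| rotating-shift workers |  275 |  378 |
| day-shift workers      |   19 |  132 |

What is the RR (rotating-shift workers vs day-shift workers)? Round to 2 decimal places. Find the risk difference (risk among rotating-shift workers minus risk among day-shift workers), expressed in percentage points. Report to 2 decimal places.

RR = 3.35; RD = 29.53

risk, rotating-shift workers = 275/653 = 0.4211
risk, day-shift workers = 19/151 = 0.1258
RR = 0.4211 / 0.1258 = 3.35
risk difference = 0.4211 − 0.1258 = 0.2953 → 29.53 percentage points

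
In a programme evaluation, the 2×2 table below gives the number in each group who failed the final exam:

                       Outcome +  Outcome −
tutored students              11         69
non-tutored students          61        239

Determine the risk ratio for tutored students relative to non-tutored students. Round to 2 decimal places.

0.68

risk, tutored students = 11/80 = 0.1375
risk, non-tutored students = 61/300 = 0.2033
RR = 0.1375 / 0.2033 = 0.68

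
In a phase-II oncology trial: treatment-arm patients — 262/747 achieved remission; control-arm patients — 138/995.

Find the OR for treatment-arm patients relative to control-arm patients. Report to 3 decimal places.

OR = (262 × 857) / (485 × 138) = 224534/66930 ≈ 3.355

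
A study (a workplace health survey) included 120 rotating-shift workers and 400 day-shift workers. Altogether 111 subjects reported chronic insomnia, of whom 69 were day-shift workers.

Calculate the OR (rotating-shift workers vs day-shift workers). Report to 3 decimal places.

rotating-shift workers with the outcome: 111 − 69 = 42
rotating-shift workers without the outcome: 120 − 42 = 78
day-shift workers without the outcome: 400 − 69 = 331
odds, rotating-shift workers = 42/78 = 0.5385
odds, day-shift workers = 69/331 = 0.2085
OR = 0.5385 / 0.2085 = 2.583

2.583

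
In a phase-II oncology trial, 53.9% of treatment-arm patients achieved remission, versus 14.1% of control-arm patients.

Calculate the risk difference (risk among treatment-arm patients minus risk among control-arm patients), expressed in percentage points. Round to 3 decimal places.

39.800

risk difference = 0.5390 − 0.1410 = 0.3980 → 39.800 percentage points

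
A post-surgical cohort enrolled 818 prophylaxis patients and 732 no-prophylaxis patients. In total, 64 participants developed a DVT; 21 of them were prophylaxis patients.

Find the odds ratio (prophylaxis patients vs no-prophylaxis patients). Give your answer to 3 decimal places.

OR: 0.422

prophylaxis patients without the outcome: 818 − 21 = 797
no-prophylaxis patients with the outcome: 64 − 21 = 43
no-prophylaxis patients without the outcome: 732 − 43 = 689
OR = (21 × 689) / (797 × 43) = 14469/34271 ≈ 0.422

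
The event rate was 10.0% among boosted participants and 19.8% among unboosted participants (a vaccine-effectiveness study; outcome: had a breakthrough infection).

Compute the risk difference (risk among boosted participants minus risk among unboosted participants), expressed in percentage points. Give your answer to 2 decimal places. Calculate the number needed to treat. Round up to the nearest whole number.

risk difference = 0.1000 − 0.1980 = -0.0980 → -9.80 percentage points
absolute risk difference = 0.098000
1 / 0.098000 = 10.204 → round up → 11

RD = -9.80; NNT = 11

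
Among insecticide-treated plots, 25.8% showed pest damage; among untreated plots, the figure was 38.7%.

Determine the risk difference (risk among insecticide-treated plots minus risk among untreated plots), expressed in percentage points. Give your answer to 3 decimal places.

risk difference = 0.2580 − 0.3870 = -0.1290 → -12.900 percentage points

RD: -12.900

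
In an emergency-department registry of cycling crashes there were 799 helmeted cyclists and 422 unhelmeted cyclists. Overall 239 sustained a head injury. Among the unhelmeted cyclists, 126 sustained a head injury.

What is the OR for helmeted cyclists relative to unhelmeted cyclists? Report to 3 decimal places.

helmeted cyclists with the outcome: 239 − 126 = 113
helmeted cyclists without the outcome: 799 − 113 = 686
unhelmeted cyclists without the outcome: 422 − 126 = 296
OR = (113 × 296) / (686 × 126) = 33448/86436 ≈ 0.387

0.387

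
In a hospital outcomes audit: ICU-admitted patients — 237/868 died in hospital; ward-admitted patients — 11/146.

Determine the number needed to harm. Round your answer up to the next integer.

NNH: 6

risk, ICU-admitted patients = 237/868 = 0.273041
risk, ward-admitted patients = 11/146 = 0.075342
absolute risk difference = 0.197699
1 / 0.197699 = 5.058 → round up → 6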